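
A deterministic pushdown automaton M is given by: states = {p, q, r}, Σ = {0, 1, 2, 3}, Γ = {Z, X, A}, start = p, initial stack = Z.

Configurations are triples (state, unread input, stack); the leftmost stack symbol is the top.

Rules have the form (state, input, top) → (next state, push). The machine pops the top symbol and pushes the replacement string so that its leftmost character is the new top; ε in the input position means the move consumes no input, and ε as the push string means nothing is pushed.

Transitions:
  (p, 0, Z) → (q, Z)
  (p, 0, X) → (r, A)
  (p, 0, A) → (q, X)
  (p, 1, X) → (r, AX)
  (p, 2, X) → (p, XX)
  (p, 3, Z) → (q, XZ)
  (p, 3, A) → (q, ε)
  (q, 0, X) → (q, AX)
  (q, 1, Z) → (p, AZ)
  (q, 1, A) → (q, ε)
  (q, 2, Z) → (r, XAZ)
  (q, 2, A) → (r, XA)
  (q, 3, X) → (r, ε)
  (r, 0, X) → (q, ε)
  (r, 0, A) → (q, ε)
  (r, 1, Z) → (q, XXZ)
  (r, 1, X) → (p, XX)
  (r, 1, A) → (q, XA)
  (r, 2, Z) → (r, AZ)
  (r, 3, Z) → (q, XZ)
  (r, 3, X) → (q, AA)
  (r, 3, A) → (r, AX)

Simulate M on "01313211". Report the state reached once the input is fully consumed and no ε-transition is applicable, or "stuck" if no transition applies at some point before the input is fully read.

r

(p, 01313211, Z)
  read 0, top Z: go to q, push Z → (q, 1313211, Z)
  read 1, top Z: go to p, push AZ → (p, 313211, AZ)
  read 3, top A: go to q, push ε → (q, 13211, Z)
  read 1, top Z: go to p, push AZ → (p, 3211, AZ)
  read 3, top A: go to q, push ε → (q, 211, Z)
  read 2, top Z: go to r, push XAZ → (r, 11, XAZ)
  read 1, top X: go to p, push XX → (p, 1, XXAZ)
  read 1, top X: go to r, push AX → (r, ε, AXXAZ)
All input consumed; M is in state r.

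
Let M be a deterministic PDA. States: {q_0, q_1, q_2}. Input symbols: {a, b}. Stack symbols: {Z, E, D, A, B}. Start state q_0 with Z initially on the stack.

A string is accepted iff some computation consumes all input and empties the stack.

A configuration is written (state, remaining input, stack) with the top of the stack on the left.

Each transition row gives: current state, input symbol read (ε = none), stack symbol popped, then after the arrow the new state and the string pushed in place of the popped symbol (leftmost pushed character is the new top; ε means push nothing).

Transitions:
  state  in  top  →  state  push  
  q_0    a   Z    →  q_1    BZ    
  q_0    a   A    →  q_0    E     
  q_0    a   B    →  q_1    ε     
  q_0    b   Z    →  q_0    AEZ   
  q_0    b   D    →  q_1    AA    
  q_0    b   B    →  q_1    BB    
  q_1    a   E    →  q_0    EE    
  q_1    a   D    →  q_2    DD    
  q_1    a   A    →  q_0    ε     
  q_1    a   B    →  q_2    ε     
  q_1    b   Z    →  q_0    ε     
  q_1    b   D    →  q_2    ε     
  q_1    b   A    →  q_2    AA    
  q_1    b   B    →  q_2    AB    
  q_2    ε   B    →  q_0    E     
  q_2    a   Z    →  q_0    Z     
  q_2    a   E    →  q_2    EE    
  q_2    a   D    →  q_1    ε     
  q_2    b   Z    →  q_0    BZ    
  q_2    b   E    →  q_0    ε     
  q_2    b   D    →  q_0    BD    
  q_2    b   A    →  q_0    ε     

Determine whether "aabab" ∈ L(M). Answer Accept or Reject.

Accept

(q_0, aabab, Z)
  read a, top Z: go to q_1, push BZ → (q_1, abab, BZ)
  read a, top B: go to q_2, push ε → (q_2, bab, Z)
  read b, top Z: go to q_0, push BZ → (q_0, ab, BZ)
  read a, top B: go to q_1, push ε → (q_1, b, Z)
  read b, top Z: go to q_0, push ε → (q_0, ε, ε)
All input consumed and the stack is empty.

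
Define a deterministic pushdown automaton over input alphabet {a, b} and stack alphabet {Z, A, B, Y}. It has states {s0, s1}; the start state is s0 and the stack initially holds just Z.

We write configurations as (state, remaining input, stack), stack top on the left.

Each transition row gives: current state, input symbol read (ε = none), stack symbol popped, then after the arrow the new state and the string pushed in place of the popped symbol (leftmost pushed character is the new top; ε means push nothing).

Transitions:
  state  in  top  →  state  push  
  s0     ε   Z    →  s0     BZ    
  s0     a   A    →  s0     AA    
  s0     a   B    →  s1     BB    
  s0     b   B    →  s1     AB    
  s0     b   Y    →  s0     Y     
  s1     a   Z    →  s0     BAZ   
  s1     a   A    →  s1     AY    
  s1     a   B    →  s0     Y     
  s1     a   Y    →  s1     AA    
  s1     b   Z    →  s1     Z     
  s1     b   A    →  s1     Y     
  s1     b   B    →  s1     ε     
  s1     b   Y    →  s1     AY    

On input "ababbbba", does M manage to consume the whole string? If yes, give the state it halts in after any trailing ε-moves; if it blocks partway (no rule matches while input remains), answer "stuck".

stuck

(s0, ababbbba, Z) ⊢ (s0, ababbbba, BZ) ⊢ (s1, babbbba, BBZ) ⊢ (s1, abbbba, BZ) ⊢ (s0, bbbba, YZ) ⊢ (s0, bbba, YZ) ⊢ (s0, bba, YZ) ⊢ (s0, ba, YZ) ⊢ (s0, a, YZ)
No transition for (s0, a, top Y); M blocks with input a remaining.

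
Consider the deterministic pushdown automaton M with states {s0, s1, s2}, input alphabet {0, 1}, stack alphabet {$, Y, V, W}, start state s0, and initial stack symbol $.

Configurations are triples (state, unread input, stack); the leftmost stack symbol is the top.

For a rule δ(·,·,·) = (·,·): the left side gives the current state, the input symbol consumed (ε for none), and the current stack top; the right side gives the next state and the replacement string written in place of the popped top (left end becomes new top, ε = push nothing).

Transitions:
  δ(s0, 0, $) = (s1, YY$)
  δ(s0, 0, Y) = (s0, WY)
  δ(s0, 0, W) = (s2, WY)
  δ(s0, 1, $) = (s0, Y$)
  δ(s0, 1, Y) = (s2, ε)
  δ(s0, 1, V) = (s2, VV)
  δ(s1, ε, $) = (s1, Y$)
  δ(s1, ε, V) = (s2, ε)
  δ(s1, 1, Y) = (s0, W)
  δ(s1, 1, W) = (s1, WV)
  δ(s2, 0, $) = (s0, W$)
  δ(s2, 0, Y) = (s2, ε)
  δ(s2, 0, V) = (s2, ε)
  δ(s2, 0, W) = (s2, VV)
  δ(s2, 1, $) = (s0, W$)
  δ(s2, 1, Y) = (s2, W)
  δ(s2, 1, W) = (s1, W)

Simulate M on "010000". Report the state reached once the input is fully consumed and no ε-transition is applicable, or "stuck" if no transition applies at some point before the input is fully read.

(s0, 010000, $) ⊢ (s1, 10000, YY$) ⊢ (s0, 0000, WY$) ⊢ (s2, 000, WYY$) ⊢ (s2, 00, VVYY$) ⊢ (s2, 0, VYY$) ⊢ (s2, ε, YY$)
All input consumed; M is in state s2.

s2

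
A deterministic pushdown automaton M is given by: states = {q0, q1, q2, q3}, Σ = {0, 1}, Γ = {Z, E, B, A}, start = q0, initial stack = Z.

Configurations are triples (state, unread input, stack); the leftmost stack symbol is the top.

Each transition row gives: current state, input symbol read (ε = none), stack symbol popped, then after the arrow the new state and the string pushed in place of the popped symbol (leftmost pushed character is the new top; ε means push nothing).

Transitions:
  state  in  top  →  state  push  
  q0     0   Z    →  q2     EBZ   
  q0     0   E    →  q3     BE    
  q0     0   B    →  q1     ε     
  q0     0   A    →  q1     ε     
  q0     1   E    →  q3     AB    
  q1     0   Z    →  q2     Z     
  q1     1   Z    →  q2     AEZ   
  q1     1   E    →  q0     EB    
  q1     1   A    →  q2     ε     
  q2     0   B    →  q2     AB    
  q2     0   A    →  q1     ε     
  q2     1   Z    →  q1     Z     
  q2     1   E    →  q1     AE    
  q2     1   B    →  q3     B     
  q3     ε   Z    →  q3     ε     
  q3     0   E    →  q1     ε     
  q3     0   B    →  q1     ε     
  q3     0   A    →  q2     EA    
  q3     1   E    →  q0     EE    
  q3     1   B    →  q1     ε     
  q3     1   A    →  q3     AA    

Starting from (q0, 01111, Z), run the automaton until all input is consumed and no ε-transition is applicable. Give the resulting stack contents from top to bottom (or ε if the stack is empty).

(q0, 01111, Z)
  read 0, top Z: go to q2, push EBZ → (q2, 1111, EBZ)
  read 1, top E: go to q1, push AE → (q1, 111, AEBZ)
  read 1, top A: go to q2, push ε → (q2, 11, EBZ)
  read 1, top E: go to q1, push AE → (q1, 1, AEBZ)
  read 1, top A: go to q2, push ε → (q2, ε, EBZ)
All input consumed in state q2 with stack EBZ.

EBZ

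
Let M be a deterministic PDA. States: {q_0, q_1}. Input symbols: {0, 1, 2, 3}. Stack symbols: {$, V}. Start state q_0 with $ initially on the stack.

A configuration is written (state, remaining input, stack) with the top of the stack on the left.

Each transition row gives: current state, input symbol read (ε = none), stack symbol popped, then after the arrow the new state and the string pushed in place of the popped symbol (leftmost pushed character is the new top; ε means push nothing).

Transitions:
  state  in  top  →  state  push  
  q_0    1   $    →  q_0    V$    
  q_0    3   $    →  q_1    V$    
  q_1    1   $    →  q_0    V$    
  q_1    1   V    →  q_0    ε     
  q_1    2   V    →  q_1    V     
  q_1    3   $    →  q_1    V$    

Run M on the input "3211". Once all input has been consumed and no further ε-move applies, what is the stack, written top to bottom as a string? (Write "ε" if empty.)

(q_0, 3211, $)
  read 3, top $: go to q_1, push V$ → (q_1, 211, V$)
  read 2, top V: go to q_1, push V → (q_1, 11, V$)
  read 1, top V: go to q_0, push ε → (q_0, 1, $)
  read 1, top $: go to q_0, push V$ → (q_0, ε, V$)
All input consumed in state q_0 with stack V$.

V$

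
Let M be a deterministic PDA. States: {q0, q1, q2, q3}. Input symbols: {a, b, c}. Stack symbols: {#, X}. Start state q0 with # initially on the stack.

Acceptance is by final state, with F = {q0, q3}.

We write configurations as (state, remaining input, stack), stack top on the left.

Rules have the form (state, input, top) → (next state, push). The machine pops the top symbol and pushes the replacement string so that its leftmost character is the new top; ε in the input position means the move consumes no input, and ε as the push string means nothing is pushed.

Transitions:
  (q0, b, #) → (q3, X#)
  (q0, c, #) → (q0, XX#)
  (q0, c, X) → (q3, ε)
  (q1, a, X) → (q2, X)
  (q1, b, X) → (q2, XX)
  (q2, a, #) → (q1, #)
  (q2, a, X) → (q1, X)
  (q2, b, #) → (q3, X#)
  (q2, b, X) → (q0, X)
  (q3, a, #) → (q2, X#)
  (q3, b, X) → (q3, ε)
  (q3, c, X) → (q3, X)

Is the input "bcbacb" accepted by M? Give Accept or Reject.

Reject

(q0, bcbacb, #)
  read b, top #: go to q3, push X# → (q3, cbacb, X#)
  read c, top X: go to q3, push X → (q3, bacb, X#)
  read b, top X: go to q3, push ε → (q3, acb, #)
  read a, top #: go to q2, push X# → (q2, cb, X#)
No transition applies at (q2, cb, X#); input not fully consumed.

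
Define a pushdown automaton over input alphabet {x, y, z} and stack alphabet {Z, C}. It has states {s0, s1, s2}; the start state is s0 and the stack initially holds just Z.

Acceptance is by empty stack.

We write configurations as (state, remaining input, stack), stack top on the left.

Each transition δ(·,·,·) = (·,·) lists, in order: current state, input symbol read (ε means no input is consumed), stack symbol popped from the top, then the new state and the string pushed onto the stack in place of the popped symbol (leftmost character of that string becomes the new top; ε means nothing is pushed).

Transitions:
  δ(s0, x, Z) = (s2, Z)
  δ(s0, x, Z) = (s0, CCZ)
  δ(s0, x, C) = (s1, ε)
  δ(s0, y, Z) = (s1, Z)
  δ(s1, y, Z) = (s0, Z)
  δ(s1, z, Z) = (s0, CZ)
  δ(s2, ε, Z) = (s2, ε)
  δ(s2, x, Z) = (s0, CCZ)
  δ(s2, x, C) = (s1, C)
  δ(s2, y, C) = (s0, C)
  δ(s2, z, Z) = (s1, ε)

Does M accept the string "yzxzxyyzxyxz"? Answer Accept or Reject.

One accepting computation: (s0, yzxzxyyzxyxz, Z) ⊢ (s1, zxzxyyzxyxz, Z) ⊢ (s0, xzxyyzxyxz, CZ) ⊢ (s1, zxyyzxyxz, Z) ⊢ (s0, xyyzxyxz, CZ) ⊢ (s1, yyzxyxz, Z) ⊢ (s0, yzxyxz, Z) ⊢ (s1, zxyxz, Z) ⊢ (s0, xyxz, CZ) ⊢ (s1, yxz, Z) ⊢ (s0, xz, Z) ⊢ (s2, z, Z) ⊢ (s1, ε, ε)
All input consumed and the stack is empty.

Accept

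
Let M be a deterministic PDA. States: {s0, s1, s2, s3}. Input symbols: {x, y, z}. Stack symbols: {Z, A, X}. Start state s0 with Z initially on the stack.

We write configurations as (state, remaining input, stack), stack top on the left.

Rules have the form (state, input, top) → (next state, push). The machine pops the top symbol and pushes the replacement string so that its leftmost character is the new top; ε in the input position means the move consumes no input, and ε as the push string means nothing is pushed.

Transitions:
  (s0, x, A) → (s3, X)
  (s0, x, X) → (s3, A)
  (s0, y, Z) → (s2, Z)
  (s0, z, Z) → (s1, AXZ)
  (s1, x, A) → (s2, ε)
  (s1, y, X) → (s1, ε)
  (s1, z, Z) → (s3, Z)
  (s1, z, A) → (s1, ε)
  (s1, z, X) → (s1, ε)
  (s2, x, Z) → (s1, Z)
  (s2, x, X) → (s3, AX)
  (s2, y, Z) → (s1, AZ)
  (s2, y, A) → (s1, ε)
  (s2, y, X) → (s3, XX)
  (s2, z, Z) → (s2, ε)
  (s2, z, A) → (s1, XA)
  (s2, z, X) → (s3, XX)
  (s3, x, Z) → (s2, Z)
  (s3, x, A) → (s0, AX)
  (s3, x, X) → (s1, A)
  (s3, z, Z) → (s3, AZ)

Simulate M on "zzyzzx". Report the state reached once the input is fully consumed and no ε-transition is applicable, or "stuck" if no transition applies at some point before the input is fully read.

s0

(s0, zzyzzx, Z)
  read z, top Z: go to s1, push AXZ → (s1, zyzzx, AXZ)
  read z, top A: go to s1, push ε → (s1, yzzx, XZ)
  read y, top X: go to s1, push ε → (s1, zzx, Z)
  read z, top Z: go to s3, push Z → (s3, zx, Z)
  read z, top Z: go to s3, push AZ → (s3, x, AZ)
  read x, top A: go to s0, push AX → (s0, ε, AXZ)
All input consumed; M is in state s0.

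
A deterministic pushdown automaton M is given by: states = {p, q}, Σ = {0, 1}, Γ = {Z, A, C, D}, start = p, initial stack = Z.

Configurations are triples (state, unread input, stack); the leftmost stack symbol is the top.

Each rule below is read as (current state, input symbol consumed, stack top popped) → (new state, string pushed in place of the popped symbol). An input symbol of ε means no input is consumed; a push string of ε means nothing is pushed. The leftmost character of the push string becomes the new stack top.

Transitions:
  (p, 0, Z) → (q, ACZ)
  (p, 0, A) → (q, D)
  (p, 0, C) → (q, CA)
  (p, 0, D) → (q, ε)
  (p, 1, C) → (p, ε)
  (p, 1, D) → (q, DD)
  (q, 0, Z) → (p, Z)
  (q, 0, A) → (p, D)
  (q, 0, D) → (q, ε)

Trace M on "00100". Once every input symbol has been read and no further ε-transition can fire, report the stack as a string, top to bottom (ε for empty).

CZ

(p, 00100, Z)
  read 0, top Z: go to q, push ACZ → (q, 0100, ACZ)
  read 0, top A: go to p, push D → (p, 100, DCZ)
  read 1, top D: go to q, push DD → (q, 00, DDCZ)
  read 0, top D: go to q, push ε → (q, 0, DCZ)
  read 0, top D: go to q, push ε → (q, ε, CZ)
All input consumed in state q with stack CZ.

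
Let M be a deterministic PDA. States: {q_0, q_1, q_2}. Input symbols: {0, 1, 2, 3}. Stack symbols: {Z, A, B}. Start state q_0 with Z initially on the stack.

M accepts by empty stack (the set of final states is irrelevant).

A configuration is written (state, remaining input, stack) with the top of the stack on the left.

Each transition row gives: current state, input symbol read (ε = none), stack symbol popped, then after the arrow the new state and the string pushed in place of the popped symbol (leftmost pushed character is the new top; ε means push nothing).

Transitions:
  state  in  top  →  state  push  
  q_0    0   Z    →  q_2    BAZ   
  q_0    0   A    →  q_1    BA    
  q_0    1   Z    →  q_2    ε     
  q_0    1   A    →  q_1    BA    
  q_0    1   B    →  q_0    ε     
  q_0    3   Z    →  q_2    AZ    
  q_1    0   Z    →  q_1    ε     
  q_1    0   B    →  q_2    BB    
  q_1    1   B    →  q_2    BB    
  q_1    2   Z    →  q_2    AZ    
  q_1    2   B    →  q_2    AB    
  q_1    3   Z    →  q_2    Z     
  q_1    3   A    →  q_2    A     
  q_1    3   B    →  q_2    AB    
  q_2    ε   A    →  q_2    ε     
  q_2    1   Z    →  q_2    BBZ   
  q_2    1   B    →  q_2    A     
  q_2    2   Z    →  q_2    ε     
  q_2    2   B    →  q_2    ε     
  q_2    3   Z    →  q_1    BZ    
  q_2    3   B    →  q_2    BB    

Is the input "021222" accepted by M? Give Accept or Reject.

Accept

(q_0, 021222, Z)
  read 0, top Z: go to q_2, push BAZ → (q_2, 21222, BAZ)
  read 2, top B: go to q_2, push ε → (q_2, 1222, AZ)
  ε-move, top A: go to q_2, push ε → (q_2, 1222, Z)
  read 1, top Z: go to q_2, push BBZ → (q_2, 222, BBZ)
  read 2, top B: go to q_2, push ε → (q_2, 22, BZ)
  read 2, top B: go to q_2, push ε → (q_2, 2, Z)
  read 2, top Z: go to q_2, push ε → (q_2, ε, ε)
All input consumed and the stack is empty.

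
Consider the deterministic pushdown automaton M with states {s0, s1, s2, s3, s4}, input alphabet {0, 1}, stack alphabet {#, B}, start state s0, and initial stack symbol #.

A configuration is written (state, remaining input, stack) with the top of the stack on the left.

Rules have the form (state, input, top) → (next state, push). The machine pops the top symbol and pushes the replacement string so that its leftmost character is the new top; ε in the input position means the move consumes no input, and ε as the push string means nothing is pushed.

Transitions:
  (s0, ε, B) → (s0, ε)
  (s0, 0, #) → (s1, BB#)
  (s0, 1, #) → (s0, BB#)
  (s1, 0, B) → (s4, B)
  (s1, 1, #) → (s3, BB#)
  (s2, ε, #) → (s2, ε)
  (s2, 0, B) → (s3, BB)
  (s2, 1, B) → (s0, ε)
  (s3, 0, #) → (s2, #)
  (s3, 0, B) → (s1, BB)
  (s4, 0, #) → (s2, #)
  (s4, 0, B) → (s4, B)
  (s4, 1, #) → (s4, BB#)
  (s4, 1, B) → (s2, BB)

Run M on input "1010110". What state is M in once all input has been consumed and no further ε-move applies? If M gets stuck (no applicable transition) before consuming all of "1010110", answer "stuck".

stuck

(s0, 1010110, #) ⊢ (s0, 010110, BB#) ⊢ (s0, 010110, B#) ⊢ (s0, 010110, #) ⊢ (s1, 10110, BB#)
No transition for (s1, 1, top B); M blocks with input 10110 remaining.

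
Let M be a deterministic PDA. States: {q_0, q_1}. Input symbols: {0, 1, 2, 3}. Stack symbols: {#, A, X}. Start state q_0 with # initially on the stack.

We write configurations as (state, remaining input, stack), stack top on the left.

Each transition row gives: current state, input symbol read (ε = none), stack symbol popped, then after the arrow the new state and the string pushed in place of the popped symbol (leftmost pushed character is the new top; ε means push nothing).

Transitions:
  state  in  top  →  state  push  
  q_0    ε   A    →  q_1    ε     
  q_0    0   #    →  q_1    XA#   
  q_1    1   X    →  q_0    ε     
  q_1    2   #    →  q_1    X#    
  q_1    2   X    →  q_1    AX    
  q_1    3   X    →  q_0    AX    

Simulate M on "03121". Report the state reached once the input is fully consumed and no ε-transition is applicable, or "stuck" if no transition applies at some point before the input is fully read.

(q_0, 03121, #)
  read 0, top #: go to q_1, push XA# → (q_1, 3121, XA#)
  read 3, top X: go to q_0, push AX → (q_0, 121, AXA#)
  ε-move, top A: go to q_1, push ε → (q_1, 121, XA#)
  read 1, top X: go to q_0, push ε → (q_0, 21, A#)
  ε-move, top A: go to q_1, push ε → (q_1, 21, #)
  read 2, top #: go to q_1, push X# → (q_1, 1, X#)
  read 1, top X: go to q_0, push ε → (q_0, ε, #)
All input consumed; M is in state q_0.

q_0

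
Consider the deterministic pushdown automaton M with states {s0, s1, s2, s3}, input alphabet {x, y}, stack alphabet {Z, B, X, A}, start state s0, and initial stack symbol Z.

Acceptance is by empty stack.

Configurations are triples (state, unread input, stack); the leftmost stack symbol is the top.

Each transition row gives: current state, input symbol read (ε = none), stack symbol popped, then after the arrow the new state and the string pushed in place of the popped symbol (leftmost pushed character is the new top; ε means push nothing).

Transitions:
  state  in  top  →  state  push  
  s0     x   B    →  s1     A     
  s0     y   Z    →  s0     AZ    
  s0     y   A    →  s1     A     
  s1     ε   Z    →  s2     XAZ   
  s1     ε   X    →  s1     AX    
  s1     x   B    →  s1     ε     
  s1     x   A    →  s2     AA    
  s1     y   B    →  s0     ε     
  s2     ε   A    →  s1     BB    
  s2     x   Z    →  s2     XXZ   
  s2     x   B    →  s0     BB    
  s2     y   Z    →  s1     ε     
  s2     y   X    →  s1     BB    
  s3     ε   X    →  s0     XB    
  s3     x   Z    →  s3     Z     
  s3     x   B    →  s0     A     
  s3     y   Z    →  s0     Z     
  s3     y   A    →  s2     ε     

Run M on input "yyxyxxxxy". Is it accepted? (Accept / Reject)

(s0, yyxyxxxxy, Z)
  read y, top Z: go to s0, push AZ → (s0, yxyxxxxy, AZ)
  read y, top A: go to s1, push A → (s1, xyxxxxy, AZ)
  read x, top A: go to s2, push AA → (s2, yxxxxy, AAZ)
  ε-move, top A: go to s1, push BB → (s1, yxxxxy, BBAZ)
  read y, top B: go to s0, push ε → (s0, xxxxy, BAZ)
  read x, top B: go to s1, push A → (s1, xxxy, AAZ)
  read x, top A: go to s2, push AA → (s2, xxy, AAAZ)
  ε-move, top A: go to s1, push BB → (s1, xxy, BBAAZ)
  read x, top B: go to s1, push ε → (s1, xy, BAAZ)
  read x, top B: go to s1, push ε → (s1, y, AAZ)
No transition applies at (s1, y, AAZ); input not fully consumed.

Reject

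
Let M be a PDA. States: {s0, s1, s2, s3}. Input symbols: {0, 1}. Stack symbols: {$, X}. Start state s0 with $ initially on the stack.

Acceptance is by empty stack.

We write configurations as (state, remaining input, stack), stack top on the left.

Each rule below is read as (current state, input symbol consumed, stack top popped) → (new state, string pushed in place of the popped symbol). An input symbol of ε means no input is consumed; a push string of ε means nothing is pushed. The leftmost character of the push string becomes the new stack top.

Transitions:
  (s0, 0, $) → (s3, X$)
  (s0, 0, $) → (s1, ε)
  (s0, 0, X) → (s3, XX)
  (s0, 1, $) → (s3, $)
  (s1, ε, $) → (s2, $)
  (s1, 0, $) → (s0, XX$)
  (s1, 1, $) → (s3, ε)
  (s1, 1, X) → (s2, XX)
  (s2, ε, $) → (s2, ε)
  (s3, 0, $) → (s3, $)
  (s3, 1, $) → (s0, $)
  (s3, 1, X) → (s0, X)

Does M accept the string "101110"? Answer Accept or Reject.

One accepting computation: (s0, 101110, $) ⊢ (s3, 01110, $) ⊢ (s3, 1110, $) ⊢ (s0, 110, $) ⊢ (s3, 10, $) ⊢ (s0, 0, $) ⊢ (s1, ε, ε)
All input consumed and the stack is empty.

Accept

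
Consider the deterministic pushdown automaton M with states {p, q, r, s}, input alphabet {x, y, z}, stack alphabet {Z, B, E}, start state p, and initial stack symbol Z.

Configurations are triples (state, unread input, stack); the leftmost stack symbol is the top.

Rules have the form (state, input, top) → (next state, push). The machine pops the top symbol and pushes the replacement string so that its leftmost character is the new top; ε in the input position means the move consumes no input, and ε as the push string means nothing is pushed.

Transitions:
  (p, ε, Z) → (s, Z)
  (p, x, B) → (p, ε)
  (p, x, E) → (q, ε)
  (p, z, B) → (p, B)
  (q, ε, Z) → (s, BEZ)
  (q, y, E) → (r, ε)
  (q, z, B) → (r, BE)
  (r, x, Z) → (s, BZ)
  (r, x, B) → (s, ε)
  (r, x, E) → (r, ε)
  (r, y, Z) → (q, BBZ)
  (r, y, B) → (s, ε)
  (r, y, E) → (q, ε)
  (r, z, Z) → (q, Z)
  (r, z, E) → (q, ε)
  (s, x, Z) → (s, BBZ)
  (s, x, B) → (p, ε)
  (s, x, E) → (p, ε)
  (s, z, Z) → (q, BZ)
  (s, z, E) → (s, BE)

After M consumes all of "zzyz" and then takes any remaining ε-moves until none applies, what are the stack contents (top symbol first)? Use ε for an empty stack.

(p, zzyz, Z) ⊢ (s, zzyz, Z) ⊢ (q, zyz, BZ) ⊢ (r, yz, BEZ) ⊢ (s, z, EZ) ⊢ (s, ε, BEZ)
All input consumed in state s with stack BEZ.

BEZ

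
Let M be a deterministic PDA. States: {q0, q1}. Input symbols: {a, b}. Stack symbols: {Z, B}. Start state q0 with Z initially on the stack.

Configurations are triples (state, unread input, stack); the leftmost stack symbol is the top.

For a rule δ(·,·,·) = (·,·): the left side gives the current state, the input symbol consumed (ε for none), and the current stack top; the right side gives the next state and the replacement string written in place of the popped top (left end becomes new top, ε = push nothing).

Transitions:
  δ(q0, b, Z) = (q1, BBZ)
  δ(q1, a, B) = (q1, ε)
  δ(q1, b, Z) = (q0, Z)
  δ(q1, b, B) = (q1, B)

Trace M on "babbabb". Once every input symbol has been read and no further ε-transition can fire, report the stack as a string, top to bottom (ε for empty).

(q0, babbabb, Z) ⊢ (q1, abbabb, BBZ) ⊢ (q1, bbabb, BZ) ⊢ (q1, babb, BZ) ⊢ (q1, abb, BZ) ⊢ (q1, bb, Z) ⊢ (q0, b, Z) ⊢ (q1, ε, BBZ)
All input consumed in state q1 with stack BBZ.

BBZ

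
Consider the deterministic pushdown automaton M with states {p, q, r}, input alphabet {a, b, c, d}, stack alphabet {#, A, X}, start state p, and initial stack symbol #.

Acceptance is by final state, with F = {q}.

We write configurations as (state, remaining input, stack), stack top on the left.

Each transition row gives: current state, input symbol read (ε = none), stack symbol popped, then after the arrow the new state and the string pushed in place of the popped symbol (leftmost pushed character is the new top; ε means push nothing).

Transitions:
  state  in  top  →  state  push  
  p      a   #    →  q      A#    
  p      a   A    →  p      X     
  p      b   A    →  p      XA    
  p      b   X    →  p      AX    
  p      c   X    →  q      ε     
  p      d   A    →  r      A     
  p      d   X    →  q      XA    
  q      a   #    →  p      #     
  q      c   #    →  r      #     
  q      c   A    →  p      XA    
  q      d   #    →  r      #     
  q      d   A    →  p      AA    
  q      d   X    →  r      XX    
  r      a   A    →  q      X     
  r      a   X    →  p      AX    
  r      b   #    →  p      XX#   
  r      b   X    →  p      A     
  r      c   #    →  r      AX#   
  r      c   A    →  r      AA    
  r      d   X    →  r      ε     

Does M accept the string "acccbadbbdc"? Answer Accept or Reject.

Reject

(p, acccbadbbdc, #)
  read a, top #: go to q, push A# → (q, cccbadbbdc, A#)
  read c, top A: go to p, push XA → (p, ccbadbbdc, XA#)
  read c, top X: go to q, push ε → (q, cbadbbdc, A#)
  read c, top A: go to p, push XA → (p, badbbdc, XA#)
  read b, top X: go to p, push AX → (p, adbbdc, AXA#)
  read a, top A: go to p, push X → (p, dbbdc, XXA#)
  read d, top X: go to q, push XA → (q, bbdc, XAXA#)
No transition applies at (q, bbdc, XAXA#); input not fully consumed.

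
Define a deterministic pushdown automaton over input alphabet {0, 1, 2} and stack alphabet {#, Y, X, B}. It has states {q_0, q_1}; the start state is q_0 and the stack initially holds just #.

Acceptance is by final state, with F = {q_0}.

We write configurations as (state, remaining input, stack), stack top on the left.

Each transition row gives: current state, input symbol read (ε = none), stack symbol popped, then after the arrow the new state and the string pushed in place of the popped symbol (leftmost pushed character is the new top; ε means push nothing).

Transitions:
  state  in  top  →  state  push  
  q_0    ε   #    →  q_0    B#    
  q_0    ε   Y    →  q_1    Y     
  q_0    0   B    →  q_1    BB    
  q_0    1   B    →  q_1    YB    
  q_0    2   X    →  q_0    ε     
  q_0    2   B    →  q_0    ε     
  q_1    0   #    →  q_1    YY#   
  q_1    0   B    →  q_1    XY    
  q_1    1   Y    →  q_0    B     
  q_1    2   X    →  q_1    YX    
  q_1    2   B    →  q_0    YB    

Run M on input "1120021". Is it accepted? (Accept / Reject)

(q_0, 1120021, #) ⊢ (q_0, 1120021, B#) ⊢ (q_1, 120021, YB#) ⊢ (q_0, 20021, BB#) ⊢ (q_0, 0021, B#) ⊢ (q_1, 021, BB#) ⊢ (q_1, 21, XYB#) ⊢ (q_1, 1, YXYB#) ⊢ (q_0, ε, BXYB#)
All input consumed; state q_0 ∈ F.

Accept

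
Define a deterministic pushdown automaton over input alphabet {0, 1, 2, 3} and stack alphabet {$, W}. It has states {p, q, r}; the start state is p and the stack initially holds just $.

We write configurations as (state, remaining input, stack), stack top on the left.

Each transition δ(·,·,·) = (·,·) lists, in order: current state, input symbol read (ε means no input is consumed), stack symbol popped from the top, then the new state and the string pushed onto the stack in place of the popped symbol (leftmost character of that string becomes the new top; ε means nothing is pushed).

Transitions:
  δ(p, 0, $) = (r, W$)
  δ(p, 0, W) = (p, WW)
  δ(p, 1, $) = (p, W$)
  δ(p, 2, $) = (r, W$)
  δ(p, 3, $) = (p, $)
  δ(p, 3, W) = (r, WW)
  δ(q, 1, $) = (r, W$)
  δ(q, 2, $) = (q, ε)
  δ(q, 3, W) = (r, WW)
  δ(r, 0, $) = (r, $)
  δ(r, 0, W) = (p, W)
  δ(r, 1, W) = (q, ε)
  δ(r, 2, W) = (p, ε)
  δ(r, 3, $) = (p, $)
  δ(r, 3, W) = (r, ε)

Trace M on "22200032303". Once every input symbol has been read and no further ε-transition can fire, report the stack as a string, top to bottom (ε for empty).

(p, 22200032303, $) ⊢ (r, 2200032303, W$) ⊢ (p, 200032303, $) ⊢ (r, 00032303, W$) ⊢ (p, 0032303, W$) ⊢ (p, 032303, WW$) ⊢ (p, 32303, WWW$) ⊢ (r, 2303, WWWW$) ⊢ (p, 303, WWW$) ⊢ (r, 03, WWWW$) ⊢ (p, 3, WWWW$) ⊢ (r, ε, WWWWW$)
All input consumed in state r with stack WWWWW$.

WWWWW$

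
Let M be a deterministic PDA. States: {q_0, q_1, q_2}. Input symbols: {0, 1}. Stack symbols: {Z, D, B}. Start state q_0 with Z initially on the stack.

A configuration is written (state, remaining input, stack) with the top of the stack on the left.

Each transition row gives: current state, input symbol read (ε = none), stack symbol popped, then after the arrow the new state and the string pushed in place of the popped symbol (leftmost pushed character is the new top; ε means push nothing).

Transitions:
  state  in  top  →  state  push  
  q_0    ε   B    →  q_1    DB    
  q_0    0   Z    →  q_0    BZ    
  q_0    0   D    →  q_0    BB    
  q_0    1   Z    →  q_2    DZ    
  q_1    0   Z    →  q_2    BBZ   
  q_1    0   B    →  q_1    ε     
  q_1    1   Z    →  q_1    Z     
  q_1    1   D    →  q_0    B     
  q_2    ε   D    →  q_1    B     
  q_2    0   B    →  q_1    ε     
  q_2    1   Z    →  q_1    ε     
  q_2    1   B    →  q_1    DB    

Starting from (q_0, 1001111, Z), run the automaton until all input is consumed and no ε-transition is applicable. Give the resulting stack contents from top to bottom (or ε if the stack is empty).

(q_0, 1001111, Z)
  read 1, top Z: go to q_2, push DZ → (q_2, 001111, DZ)
  ε-move, top D: go to q_1, push B → (q_1, 001111, BZ)
  read 0, top B: go to q_1, push ε → (q_1, 01111, Z)
  read 0, top Z: go to q_2, push BBZ → (q_2, 1111, BBZ)
  read 1, top B: go to q_1, push DB → (q_1, 111, DBBZ)
  read 1, top D: go to q_0, push B → (q_0, 11, BBBZ)
  ε-move, top B: go to q_1, push DB → (q_1, 11, DBBBZ)
  read 1, top D: go to q_0, push B → (q_0, 1, BBBBZ)
  ε-move, top B: go to q_1, push DB → (q_1, 1, DBBBBZ)
  read 1, top D: go to q_0, push B → (q_0, ε, BBBBBZ)
  ε-move, top B: go to q_1, push DB → (q_1, ε, DBBBBBZ)
All input consumed in state q_1 with stack DBBBBBZ.

DBBBBBZ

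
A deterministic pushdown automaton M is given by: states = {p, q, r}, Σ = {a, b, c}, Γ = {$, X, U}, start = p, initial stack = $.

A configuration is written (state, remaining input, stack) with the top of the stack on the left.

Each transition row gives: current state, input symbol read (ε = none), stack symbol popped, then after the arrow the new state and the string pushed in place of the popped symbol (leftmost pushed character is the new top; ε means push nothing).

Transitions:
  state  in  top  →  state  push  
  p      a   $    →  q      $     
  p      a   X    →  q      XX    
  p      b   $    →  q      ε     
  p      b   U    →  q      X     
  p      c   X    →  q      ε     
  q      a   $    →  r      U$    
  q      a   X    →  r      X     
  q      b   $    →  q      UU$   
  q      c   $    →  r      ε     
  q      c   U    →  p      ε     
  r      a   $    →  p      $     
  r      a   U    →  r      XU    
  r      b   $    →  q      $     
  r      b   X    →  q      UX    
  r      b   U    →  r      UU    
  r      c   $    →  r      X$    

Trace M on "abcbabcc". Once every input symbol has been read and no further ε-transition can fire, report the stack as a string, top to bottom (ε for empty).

(p, abcbabcc, $) ⊢ (q, bcbabcc, $) ⊢ (q, cbabcc, UU$) ⊢ (p, babcc, U$) ⊢ (q, abcc, X$) ⊢ (r, bcc, X$) ⊢ (q, cc, UX$) ⊢ (p, c, X$) ⊢ (q, ε, $)
All input consumed in state q with stack $.

$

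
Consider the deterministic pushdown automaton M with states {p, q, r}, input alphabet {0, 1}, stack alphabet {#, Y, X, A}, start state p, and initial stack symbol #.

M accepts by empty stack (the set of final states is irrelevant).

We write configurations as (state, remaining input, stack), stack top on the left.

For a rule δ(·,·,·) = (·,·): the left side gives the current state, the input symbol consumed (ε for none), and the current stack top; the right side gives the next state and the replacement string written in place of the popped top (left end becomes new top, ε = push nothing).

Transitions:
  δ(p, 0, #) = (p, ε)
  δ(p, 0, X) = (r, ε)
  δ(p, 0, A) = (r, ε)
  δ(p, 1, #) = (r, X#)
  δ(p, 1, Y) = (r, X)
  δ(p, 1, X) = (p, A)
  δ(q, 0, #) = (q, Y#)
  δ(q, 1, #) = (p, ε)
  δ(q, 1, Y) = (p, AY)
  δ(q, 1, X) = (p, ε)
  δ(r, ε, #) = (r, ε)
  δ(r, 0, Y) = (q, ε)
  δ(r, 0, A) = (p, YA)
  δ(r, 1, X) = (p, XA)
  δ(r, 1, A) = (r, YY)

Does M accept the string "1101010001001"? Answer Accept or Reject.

(p, 1101010001001, #)
  read 1, top #: go to r, push X# → (r, 101010001001, X#)
  read 1, top X: go to p, push XA → (p, 01010001001, XA#)
  read 0, top X: go to r, push ε → (r, 1010001001, A#)
  read 1, top A: go to r, push YY → (r, 010001001, YY#)
  read 0, top Y: go to q, push ε → (q, 10001001, Y#)
  read 1, top Y: go to p, push AY → (p, 0001001, AY#)
  read 0, top A: go to r, push ε → (r, 001001, Y#)
  read 0, top Y: go to q, push ε → (q, 01001, #)
  read 0, top #: go to q, push Y# → (q, 1001, Y#)
  read 1, top Y: go to p, push AY → (p, 001, AY#)
  read 0, top A: go to r, push ε → (r, 01, Y#)
  read 0, top Y: go to q, push ε → (q, 1, #)
  read 1, top #: go to p, push ε → (p, ε, ε)
All input consumed and the stack is empty.

Accept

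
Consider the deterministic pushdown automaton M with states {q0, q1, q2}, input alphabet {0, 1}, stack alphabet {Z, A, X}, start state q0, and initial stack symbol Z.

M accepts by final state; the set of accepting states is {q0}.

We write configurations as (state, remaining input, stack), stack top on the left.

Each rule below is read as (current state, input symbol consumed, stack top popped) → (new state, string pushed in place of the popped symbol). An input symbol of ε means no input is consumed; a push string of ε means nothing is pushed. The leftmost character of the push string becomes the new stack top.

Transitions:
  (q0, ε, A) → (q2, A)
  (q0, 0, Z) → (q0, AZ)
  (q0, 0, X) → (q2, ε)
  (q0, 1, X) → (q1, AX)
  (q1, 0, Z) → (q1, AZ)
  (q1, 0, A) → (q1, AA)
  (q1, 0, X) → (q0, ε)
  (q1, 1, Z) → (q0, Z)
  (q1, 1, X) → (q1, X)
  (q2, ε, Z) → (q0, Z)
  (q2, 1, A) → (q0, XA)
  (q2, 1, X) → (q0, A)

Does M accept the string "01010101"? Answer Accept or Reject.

(q0, 01010101, Z)
  read 0, top Z: go to q0, push AZ → (q0, 1010101, AZ)
  ε-move, top A: go to q2, push A → (q2, 1010101, AZ)
  read 1, top A: go to q0, push XA → (q0, 010101, XAZ)
  read 0, top X: go to q2, push ε → (q2, 10101, AZ)
  read 1, top A: go to q0, push XA → (q0, 0101, XAZ)
  read 0, top X: go to q2, push ε → (q2, 101, AZ)
  read 1, top A: go to q0, push XA → (q0, 01, XAZ)
  read 0, top X: go to q2, push ε → (q2, 1, AZ)
  read 1, top A: go to q0, push XA → (q0, ε, XAZ)
All input consumed; state q0 ∈ F.

Accept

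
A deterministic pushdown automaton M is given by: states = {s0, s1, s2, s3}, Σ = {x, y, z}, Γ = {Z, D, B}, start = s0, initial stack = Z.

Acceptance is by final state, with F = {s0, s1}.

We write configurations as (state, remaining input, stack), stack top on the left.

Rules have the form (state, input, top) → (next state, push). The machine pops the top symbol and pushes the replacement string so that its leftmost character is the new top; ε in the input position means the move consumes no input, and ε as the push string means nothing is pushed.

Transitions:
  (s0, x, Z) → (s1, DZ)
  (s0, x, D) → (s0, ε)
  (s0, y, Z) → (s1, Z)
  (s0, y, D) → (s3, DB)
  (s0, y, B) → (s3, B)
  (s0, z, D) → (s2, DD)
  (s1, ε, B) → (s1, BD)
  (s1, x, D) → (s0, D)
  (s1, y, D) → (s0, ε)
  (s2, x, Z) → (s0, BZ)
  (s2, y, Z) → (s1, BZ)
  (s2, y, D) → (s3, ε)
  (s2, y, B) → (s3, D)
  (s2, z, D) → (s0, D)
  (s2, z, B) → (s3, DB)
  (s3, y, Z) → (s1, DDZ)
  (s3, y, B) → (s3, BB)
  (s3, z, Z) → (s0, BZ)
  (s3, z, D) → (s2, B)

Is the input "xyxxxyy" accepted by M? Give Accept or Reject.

(s0, xyxxxyy, Z) ⊢ (s1, yxxxyy, DZ) ⊢ (s0, xxxyy, Z) ⊢ (s1, xxyy, DZ) ⊢ (s0, xyy, DZ) ⊢ (s0, yy, Z) ⊢ (s1, y, Z)
No transition applies at (s1, y, Z); input not fully consumed.

Reject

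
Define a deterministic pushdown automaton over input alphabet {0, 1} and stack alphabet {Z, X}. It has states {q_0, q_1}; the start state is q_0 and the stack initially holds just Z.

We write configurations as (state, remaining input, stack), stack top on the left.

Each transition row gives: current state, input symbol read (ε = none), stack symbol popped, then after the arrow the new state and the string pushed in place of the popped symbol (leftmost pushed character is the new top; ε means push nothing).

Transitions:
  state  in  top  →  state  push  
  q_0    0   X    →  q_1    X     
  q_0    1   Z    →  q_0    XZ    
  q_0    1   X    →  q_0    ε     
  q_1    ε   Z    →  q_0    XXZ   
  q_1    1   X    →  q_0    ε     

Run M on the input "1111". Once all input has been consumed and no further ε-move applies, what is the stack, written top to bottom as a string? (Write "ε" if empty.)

(q_0, 1111, Z)
  read 1, top Z: go to q_0, push XZ → (q_0, 111, XZ)
  read 1, top X: go to q_0, push ε → (q_0, 11, Z)
  read 1, top Z: go to q_0, push XZ → (q_0, 1, XZ)
  read 1, top X: go to q_0, push ε → (q_0, ε, Z)
All input consumed in state q_0 with stack Z.

Z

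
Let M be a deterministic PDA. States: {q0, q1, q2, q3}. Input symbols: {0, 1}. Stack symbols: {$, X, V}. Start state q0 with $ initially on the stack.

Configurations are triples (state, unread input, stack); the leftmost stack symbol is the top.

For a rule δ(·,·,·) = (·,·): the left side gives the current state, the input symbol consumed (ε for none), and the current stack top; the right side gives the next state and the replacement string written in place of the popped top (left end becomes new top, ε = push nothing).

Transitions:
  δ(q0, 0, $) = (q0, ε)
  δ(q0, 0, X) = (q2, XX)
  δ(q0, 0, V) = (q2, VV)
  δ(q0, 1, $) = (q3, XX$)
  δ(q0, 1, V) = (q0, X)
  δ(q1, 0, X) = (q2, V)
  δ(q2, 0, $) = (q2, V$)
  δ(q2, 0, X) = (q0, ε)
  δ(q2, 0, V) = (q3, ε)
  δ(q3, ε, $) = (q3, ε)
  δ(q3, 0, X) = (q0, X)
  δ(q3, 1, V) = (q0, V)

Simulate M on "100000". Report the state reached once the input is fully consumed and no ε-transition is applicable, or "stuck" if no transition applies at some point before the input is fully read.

q0

(q0, 100000, $)
  read 1, top $: go to q3, push XX$ → (q3, 00000, XX$)
  read 0, top X: go to q0, push X → (q0, 0000, XX$)
  read 0, top X: go to q2, push XX → (q2, 000, XXX$)
  read 0, top X: go to q0, push ε → (q0, 00, XX$)
  read 0, top X: go to q2, push XX → (q2, 0, XXX$)
  read 0, top X: go to q0, push ε → (q0, ε, XX$)
All input consumed; M is in state q0.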